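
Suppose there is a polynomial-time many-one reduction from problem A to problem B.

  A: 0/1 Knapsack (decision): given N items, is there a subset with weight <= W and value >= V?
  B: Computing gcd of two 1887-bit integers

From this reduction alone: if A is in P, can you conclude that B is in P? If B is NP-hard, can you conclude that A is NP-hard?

A poly-time reduction A <=_p B transfers tractability DOWN (B easy => A easy) and hardness UP (A hard => B hard), not the reverse.
From A in P, the reduction alone does NOT give B in P: any problem in P trivially reduces to SAT, yet SAT is not known to be in P.
From B NP-hard, the reduction alone does NOT give A NP-hard: again, easy problems reduce to hard ones.
(Here in fact A is NP-complete and B is in P, so no such reduction is known -- its existence would imply P = NP; the analysis concerns only what the assumed reduction would or would not let you conclude.)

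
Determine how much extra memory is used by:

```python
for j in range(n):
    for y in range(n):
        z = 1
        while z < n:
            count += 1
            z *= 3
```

Space complexity: O(1).
Only a constant amount of auxiliary storage is used; nothing grows with n.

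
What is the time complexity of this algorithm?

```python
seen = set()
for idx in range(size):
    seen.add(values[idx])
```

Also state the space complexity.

Time complexity: O(n).
Space complexity: O(n).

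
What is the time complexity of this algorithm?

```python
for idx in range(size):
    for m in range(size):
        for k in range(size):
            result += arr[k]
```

Time complexity: O(n^3).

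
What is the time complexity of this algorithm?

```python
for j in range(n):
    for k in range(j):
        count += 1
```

Time complexity: O(n^2).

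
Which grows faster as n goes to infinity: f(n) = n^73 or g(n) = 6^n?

g(n) = 6^n grows faster: any exponential with base > 1 dominates every polynomial.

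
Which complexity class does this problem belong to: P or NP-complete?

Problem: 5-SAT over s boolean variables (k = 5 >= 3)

This problem is NP-complete: 3-SAT is NP-complete (Cook-Levin); k-SAT for k>=3 reduces from 3-SAT.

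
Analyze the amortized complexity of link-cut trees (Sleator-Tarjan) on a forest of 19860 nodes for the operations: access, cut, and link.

Link-cut trees represent the forest using splay trees over preferred paths. With potential Phi = sum over nodes of log(size of virtual subtree), each access on 19860 nodes is O(log 19860) = O(log n) amortized by the splay-tree access lemma. Cut and link are O(1) plus one access.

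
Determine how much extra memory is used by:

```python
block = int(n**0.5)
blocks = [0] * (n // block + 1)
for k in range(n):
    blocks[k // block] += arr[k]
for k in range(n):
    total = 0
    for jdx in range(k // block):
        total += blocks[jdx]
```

Space complexity: O(sqrt(n)).
Storage scales with sqrt(n).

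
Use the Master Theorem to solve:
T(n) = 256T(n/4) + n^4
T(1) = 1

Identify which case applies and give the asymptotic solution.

a=256, b=4, f(n)=n^4.
log_4(256) = 4, so n^(log_b(a)) = n^4.
f(n) = Theta(n^4), so Case 2 applies.
T(n) = Theta(n^4 log n).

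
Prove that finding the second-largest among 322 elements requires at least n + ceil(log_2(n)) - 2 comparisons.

Lower bound (adversary): identifying the maximum requires 322-1 comparisons (each eliminates one candidate). Assign weight 1 to each element; on each comparison the adversary lets the heavier side win and gives it the loser's weight. The max ends with weight 322, but each comparison it wins at most doubles its weight, so the max must win >= ceil(log_2(322)) = 9 comparisons. The second-largest is one of those 9 direct losers to the max, and identifying which one is largest needs >= 9-1 further comparisons. Total >= 322-1 + 9-1 = 329.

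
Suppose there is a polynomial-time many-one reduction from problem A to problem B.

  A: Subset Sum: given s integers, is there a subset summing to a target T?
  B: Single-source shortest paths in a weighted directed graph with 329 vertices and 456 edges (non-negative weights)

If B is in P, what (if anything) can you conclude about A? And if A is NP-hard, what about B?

A poly-time reduction A <=_p B means any A-instance can be transformed to a B-instance in poly time.
If B is in P: compose the reduction with B's poly-time algorithm to solve A in poly time, so A is in P.
If A is NP-hard: every NP problem reduces to A, which reduces to B; composing reductions, every NP problem reduces to B, so B is NP-hard.
(Here in fact A is NP-complete and B is in P, so no such reduction is known -- its existence would imply P = NP; the analysis concerns only what the assumed reduction would or would not let you conclude.)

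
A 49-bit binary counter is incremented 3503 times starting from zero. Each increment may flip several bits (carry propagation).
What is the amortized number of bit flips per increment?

Bit i flips on every 2^i-th increment, so over 3503 increments bit i flips floor(3503/2^i) times. Summing over i: total flips < 2 * 3503. Amortized: < 2 = O(1) per increment.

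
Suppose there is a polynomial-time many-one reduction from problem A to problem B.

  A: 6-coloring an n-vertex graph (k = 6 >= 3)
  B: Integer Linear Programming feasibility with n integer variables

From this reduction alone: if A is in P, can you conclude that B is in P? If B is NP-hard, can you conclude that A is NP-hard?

A poly-time reduction A <=_p B transfers tractability DOWN (B easy => A easy) and hardness UP (A hard => B hard), not the reverse.
From A in P, the reduction alone does NOT give B in P: any problem in P trivially reduces to SAT, yet SAT is not known to be in P.
From B NP-hard, the reduction alone does NOT give A NP-hard: again, easy problems reduce to hard ones.
(Here in fact A is NP-complete and B is NP-complete.)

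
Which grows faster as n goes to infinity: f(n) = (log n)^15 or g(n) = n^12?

g(n) = n^12 grows faster: any positive polynomial dominates any polylog.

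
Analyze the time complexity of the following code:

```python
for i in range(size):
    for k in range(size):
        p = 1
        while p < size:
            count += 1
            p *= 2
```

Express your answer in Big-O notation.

Time complexity: O(n^2 log n).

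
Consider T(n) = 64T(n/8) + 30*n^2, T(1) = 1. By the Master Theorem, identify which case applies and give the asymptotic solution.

a=64, b=8, f(n)=30*n^2.
log_8(64) = 2, so n^(log_b(a)) = n^2.
f(n) = Theta(n^2), so Case 2 applies.
T(n) = Theta(n^2 log n).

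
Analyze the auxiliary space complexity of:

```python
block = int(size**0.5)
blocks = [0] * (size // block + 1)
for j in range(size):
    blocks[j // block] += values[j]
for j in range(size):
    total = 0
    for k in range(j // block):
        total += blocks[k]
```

Space complexity: O(sqrt(n)).
Storage scales with sqrt(n).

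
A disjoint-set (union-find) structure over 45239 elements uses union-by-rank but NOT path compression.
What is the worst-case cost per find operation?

Union-by-rank alone keeps every tree's height <= log_2(45239) ~= 15.5. Each find traverses from a node to its root, costing O(height) = O(log n). Without path compression this bound is tight.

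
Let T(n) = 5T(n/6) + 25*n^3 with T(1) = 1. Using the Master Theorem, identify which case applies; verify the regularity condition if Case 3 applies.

a=5, b=6, f(n)=25*n^3.
log_6(5) = 0.8982 < 3.
f(n) = Omega(n^(0.8982+epsilon)) for some epsilon > 0, so Case 3 is the candidate.
Regularity: a*f(n/b) = 5*25*(n/6)^3 = (5/216)*25*n^3 <= c*f(n) with c = 5/216 < 1. Satisfied.
Case 3: T(n) = Theta(n^3).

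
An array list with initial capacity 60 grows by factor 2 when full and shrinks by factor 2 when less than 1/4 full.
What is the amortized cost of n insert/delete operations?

Using potential function Phi = |2*size - capacity|. Resizing costs are offset by potential release. Amortized O(1) per operation.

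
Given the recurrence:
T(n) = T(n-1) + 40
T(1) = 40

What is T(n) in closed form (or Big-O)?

Unrolling: T(n) = T(n-1) + 40 = T(n-2) + 2*40 = ... = T(1) + (n-1)*40 = 40 + (n-1)*40 = 40n.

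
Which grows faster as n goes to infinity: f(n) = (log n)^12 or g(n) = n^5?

g(n) = n^5 grows faster: any positive polynomial dominates any polylog.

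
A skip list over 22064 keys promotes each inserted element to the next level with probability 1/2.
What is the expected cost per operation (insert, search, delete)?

Expected number of levels is O(log_2(22064)) = O(log n). A search visits O(1) expected nodes per level over O(log n) levels. Insert/delete are a search plus O(1) pointer updates per level. Expected O(log n) per operation.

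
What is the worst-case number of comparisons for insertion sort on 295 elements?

Insertion sort on reverse-sorted input: 1 + 2 + ... + (295-1) = 43365 comparisons.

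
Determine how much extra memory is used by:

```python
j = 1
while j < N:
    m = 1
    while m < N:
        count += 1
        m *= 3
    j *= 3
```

Space complexity: O(1).
Only a constant amount of auxiliary storage is used; nothing grows with n.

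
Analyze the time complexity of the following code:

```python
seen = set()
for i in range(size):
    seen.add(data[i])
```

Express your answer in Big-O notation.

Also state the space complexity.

Time complexity: O(n).
Space complexity: O(n).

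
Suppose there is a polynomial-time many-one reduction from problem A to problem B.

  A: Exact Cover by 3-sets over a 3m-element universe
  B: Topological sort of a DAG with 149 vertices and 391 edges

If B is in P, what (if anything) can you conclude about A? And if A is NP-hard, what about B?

A poly-time reduction A <=_p B means any A-instance can be transformed to a B-instance in poly time.
If B is in P: compose the reduction with B's poly-time algorithm to solve A in poly time, so A is in P.
If A is NP-hard: every NP problem reduces to A, which reduces to B; composing reductions, every NP problem reduces to B, so B is NP-hard.
(Here in fact A is NP-complete and B is in P, so no such reduction is known -- its existence would imply P = NP; the analysis concerns only what the assumed reduction would or would not let you conclude.)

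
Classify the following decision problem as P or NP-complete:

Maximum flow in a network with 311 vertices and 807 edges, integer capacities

This problem is in P: Edmonds-Karp / push-relabel run in polynomial time.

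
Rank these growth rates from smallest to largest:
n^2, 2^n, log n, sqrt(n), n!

Ordered by growth rate: log n < sqrt(n) < n^2 < 2^n < n!.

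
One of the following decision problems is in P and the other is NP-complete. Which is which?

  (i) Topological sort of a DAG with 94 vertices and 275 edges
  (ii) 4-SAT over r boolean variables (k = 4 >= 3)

(i) is P: DFS-based topological sort runs in O(V+E).
(ii) is NP-complete: 3-SAT is NP-complete (Cook-Levin); k-SAT for k>=3 reduces from 3-SAT.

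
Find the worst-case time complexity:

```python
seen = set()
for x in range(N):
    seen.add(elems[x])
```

Time complexity: O(n).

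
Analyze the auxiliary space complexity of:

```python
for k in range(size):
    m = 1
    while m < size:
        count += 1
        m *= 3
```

Space complexity: O(1).
Only a constant amount of auxiliary storage is used; nothing grows with n.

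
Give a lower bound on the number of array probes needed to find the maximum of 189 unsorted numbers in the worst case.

Adversary: any unprobed cell could hold a value larger than everything seen so far. If fewer than 189 cells are probed, the adversary places the max in an unprobed cell. So all 189 cells must be examined; together with 189-1 comparisons this is tight.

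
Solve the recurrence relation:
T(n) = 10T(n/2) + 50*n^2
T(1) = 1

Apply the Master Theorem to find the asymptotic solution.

a=10, b=2, f(n)=50*n^2. log_2(10) = 3.322. Case 1 of Master Theorem: T(n) = O(n^3.322).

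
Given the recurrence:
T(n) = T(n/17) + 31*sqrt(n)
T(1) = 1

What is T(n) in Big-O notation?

Each level contributes sqrt(n/17^k). Geometric series with ratio 1/sqrt(17) < 1 sums to O(sqrt(n)).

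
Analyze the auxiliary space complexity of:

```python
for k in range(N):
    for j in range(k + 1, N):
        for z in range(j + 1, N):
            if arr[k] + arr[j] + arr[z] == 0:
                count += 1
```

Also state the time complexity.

Space complexity: O(1).
Only a constant amount of auxiliary storage is used; nothing grows with n.
Time complexity: O(n^3).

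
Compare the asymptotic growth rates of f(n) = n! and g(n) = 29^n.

f(n) = n! grows faster: n!/29^n -> infinity by Stirling.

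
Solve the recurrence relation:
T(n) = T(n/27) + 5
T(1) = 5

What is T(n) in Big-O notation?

Each step divides n by 27 and adds 5. After log_27(n) steps, T(n) = O(log n).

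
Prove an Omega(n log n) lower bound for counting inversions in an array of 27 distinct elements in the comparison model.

Decision-tree argument: at any leaf, the comparisons made (with transitivity) must totally order all 27 elements -- otherwise some pair (i,j) is unordered, and an adversary can present two inputs agreeing on every comparison made but with that pair flipped, changing the inversion count by 1, so the leaf's output is wrong on one of them. Hence the tree has >= 27! leaves and height >= log_2(27!) = Omega(n log n). Modified merge sort achieves O(n log n).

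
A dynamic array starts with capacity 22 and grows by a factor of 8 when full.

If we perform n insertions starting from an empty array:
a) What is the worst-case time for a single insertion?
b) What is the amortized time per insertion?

(a) Worst-case single insertion: O(n) -- when the array is full at capacity c, the resize copies all c elements, and c can be Theta(n).
(b) Resizes happen at sizes 22, 176, 1408, ... Total copy cost for n insertions: 22 + 176 + ... = O(n) (geometric series with ratio 1/8). Amortized cost per insertion: O(n)/n = O(1).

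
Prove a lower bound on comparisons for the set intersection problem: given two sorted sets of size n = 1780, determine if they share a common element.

For two sorted arrays of size n = 1780, any correct algorithm must examine Omega(n) elements. If fewer are examined, an adversary places a common element in an unexamined gap. A merge-based scan achieves O(n), so the bound is tight.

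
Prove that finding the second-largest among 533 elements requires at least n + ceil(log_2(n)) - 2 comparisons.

Lower bound (adversary): identifying the maximum requires 533-1 comparisons (each eliminates one candidate). Assign weight 1 to each element; on each comparison the adversary lets the heavier side win and gives it the loser's weight. The max ends with weight 533, but each comparison it wins at most doubles its weight, so the max must win >= ceil(log_2(533)) = 10 comparisons. The second-largest is one of those 10 direct losers to the max, and identifying which one is largest needs >= 10-1 further comparisons. Total >= 533-1 + 10-1 = 541.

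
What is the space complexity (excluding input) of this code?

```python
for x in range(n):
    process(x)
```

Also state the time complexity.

Space complexity: O(1).
Only a constant amount of auxiliary storage is used; nothing grows with n.
Time complexity: O(n).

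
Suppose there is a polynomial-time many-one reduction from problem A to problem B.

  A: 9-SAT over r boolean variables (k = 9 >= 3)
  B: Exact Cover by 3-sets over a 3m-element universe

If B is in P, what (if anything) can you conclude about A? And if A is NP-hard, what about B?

A poly-time reduction A <=_p B means any A-instance can be transformed to a B-instance in poly time.
If B is in P: compose the reduction with B's poly-time algorithm to solve A in poly time, so A is in P.
If A is NP-hard: every NP problem reduces to A, which reduces to B; composing reductions, every NP problem reduces to B, so B is NP-hard.
(Here in fact A is NP-complete and B is NP-complete.)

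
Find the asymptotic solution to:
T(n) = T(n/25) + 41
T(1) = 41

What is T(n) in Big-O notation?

Each step divides n by 25 and adds 41. After log_25(n) steps, T(n) = O(log n).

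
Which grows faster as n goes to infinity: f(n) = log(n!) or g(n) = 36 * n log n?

f(n) = log(n!) and g(n) = 36 * n log n are Theta of each other: Stirling: log(n!) = n log n - n + O(log n) = Theta(n log n); the constant 36 doesn't change the Theta class.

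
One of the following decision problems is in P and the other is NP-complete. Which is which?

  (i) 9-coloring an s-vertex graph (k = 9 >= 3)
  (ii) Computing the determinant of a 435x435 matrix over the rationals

(i) is NP-complete: graph k-coloring for k>=3 is NP-complete by reduction from 3-SAT.
(ii) is P: Gaussian elimination runs in O(n^3).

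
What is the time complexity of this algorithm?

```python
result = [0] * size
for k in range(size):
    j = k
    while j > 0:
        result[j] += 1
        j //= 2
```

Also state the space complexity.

Time complexity: O(n log n).
Space complexity: O(n).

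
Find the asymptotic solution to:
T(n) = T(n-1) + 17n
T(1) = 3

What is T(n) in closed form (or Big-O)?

Unrolling: T(n) = 3 + 17*(2 + 3 + ... + n) = 3 + 17*(n(n+1)/2 - 1) = O(n^2).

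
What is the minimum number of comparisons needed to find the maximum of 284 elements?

Finding the maximum requires 283 comparisons. Each comparison eliminates exactly one candidate. With 284 candidates, we need 283 eliminations.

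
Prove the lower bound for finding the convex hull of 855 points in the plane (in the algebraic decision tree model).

Reduction from sorting: given 855 numbers x_1,...,x_{855}, map x_i to the point (x_i, x_i^2) on the parabola y = x^2. All points are on the convex hull, and walking the hull gives them in sorted x-order. Since sorting requires Omega(n log n), so does planar convex hull.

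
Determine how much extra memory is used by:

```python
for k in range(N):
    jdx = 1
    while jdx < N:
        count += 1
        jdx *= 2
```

Space complexity: O(1).
Only a constant amount of auxiliary storage is used; nothing grows with n.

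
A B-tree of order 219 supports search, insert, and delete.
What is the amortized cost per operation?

B-tree of order 219 has height O(log_219 n). Each operation traverses the tree height. Splits during insert and merges during delete are O(1) each and occur at most once per level. Total cost per operation: O(log_219 n).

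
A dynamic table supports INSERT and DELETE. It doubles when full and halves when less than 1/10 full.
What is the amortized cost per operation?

Using potential function Phi = |2*num_items - table_size| when load > 1/2, and Phi = table_size/2 - num_items otherwise. The gap of 1/10 vs 1/2 for shrinking prevents thrashing. Both insert and delete have O(1) amortized cost.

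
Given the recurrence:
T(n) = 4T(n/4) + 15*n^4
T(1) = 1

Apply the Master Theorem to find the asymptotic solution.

a=4, b=4, f(n)=15*n^4. log_4(4) = 1 < 4. Case 3: T(n) = O(n^4).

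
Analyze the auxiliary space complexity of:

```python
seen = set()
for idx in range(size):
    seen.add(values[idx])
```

Space complexity: O(n).
Auxiliary storage grows linearly with the input size n in the worst case.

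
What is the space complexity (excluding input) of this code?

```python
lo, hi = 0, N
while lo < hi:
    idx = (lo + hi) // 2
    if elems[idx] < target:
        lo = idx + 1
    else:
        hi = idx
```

Space complexity: O(1).
Only a constant amount of auxiliary storage is used; nothing grows with n.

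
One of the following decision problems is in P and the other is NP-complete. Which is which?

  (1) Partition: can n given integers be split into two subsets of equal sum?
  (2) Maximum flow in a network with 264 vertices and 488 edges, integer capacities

(1) is NP-complete: Subset Sum reduces to it (one of Karp's 21 NP-complete problems).
(2) is P: Edmonds-Karp / push-relabel run in polynomial time.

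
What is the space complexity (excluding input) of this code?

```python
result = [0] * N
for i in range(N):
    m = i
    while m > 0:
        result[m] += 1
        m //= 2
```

Space complexity: O(n).
Auxiliary storage grows linearly with the input size n in the worst case.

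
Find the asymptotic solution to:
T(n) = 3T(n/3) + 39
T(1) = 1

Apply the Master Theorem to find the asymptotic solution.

a=3, b=3, f(n)=39. log_3(3) = 1. Case 1 of Master Theorem: T(n) = O(n^1).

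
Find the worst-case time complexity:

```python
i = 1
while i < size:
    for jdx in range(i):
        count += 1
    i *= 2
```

Time complexity: O(n).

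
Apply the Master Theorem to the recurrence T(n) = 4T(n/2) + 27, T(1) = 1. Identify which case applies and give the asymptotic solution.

a=4, b=2, f(n)=27.
log_2(4) = 2 > 0.
Since f(n) = O(n^0) is polynomially smaller than n^2, Case 1 applies.
T(n) = Theta(n^2).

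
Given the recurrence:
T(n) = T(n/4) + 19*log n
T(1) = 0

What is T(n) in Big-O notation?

Each of the log_4(n) levels adds O(log n). T(n) = O(log^2 n).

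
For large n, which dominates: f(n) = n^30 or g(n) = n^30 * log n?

g(n) = n^30 * log n grows faster: extra log n factor -> infinity.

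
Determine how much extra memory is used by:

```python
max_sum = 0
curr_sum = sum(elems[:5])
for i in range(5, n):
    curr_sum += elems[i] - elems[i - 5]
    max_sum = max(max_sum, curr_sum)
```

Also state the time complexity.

Space complexity: O(1).
Only a constant amount of auxiliary storage is used; nothing grows with n.
Time complexity: O(n).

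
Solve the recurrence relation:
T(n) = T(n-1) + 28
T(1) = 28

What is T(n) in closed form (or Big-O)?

Unrolling: T(n) = T(n-1) + 28 = T(n-2) + 2*28 = ... = T(1) + (n-1)*28 = 28 + (n-1)*28 = 28n.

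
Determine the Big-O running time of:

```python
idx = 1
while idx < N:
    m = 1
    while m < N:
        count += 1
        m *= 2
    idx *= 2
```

Time complexity: O(log^2 n).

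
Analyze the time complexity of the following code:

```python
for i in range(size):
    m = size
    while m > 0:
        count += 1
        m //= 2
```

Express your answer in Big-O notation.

Time complexity: O(n log n).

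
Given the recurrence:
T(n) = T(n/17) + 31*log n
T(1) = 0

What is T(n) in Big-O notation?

Each of the log_17(n) levels adds O(log n). T(n) = O(log^2 n).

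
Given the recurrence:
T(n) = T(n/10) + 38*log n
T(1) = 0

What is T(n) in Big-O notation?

Each of the log_10(n) levels adds O(log n). T(n) = O(log^2 n).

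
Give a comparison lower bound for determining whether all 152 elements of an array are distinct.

In the algebraic decision-tree model, the YES region for element distinctness on 152 elements has 152! connected components (one per ordering). Ben-Or's theorem then gives a lower bound of Omega(log(n!)) = Omega(n log n).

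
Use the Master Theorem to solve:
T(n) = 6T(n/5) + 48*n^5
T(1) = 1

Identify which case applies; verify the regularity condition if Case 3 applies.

a=6, b=5, f(n)=48*n^5.
log_5(6) = 1.113 < 5.
f(n) = Omega(n^(1.113+epsilon)) for some epsilon > 0, so Case 3 is the candidate.
Regularity: a*f(n/b) = 6*48*(n/5)^5 = (6/3125)*48*n^5 <= c*f(n) with c = 6/3125 < 1. Satisfied.
Case 3: T(n) = Theta(n^5).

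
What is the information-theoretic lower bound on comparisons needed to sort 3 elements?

There are 3! = 6 possible orderings. Each comparison gives 1 bit. We need at least ceil(log_2(6)) = 3 comparisons.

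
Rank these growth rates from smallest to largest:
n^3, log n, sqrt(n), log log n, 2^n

Ordered by growth rate: log log n < log n < sqrt(n) < n^3 < 2^n.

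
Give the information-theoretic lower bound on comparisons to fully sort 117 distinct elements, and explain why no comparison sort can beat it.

A comparison sort is a binary decision tree whose leaves are the 117! = 3969937160808720895401959629498630647790406360168322301129748464310422041758630649341780708631240196854767624444057168110272995649603642560353748940315749184568295424000000000000000000000000000 possible output permutations. A binary tree with L leaves has height >= ceil(log_2(L)). So any comparison sort needs >= ceil(log_2(117!)) = 640 comparisons in the worst case.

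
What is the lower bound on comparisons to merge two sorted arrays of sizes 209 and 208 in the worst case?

Adversary: with |209 - 208| <= 1 the inputs can be fully interleaved so that every adjacent pair in the merged output comes from different arrays. Then each of the 416 adjacent pairs must be directly compared, or the algorithm cannot determine their relative order. Standard merge meets this bound.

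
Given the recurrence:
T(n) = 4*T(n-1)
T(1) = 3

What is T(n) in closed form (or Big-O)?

Each step multiplies by 4. T(n) = T(1)*4^(n-1) = 3*4^(n-1).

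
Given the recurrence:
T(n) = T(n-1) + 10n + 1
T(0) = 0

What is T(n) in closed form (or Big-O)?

Dominant term in sum is 10*sum(i, i=1..n) = 10*n*(n+1)/2 = O(n^2).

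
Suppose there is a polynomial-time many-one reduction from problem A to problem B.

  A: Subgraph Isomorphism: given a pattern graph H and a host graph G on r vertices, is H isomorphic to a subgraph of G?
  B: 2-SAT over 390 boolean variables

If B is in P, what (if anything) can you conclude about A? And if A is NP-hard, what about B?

A poly-time reduction A <=_p B means any A-instance can be transformed to a B-instance in poly time.
If B is in P: compose the reduction with B's poly-time algorithm to solve A in poly time, so A is in P.
If A is NP-hard: every NP problem reduces to A, which reduces to B; composing reductions, every NP problem reduces to B, so B is NP-hard.
(Here in fact A is NP-complete and B is in P, so no such reduction is known -- its existence would imply P = NP; the analysis concerns only what the assumed reduction would or would not let you conclude.)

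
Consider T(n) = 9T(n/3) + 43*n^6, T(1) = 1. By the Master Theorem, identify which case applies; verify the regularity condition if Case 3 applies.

a=9, b=3, f(n)=43*n^6.
log_3(9) = 2 < 6.
f(n) = Omega(n^(2+epsilon)) for some epsilon > 0, so Case 3 is the candidate.
Regularity: a*f(n/b) = 9*43*(n/3)^6 = (9/729)*43*n^6 <= c*f(n) with c = 9/729 < 1. Satisfied.
Case 3: T(n) = Theta(n^6).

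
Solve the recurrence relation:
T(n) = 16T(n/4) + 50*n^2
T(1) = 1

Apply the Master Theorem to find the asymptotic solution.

a=16, b=4, f(n)=50*n^2. log_4(16) = 2. Case 2: T(n) = O(n^2 log n).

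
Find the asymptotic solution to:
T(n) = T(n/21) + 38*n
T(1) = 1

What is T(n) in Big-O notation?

Geometric series: 38*n*(1 + 1/21 + 1/21^2 + ...) = O(n). T(n) = O(n).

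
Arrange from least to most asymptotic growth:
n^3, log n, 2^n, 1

Ordered by growth rate: 1 < log n < n^3 < 2^n.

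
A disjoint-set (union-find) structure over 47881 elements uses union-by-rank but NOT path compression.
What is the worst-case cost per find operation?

Union-by-rank alone keeps every tree's height <= log_2(47881) ~= 15.5. Each find traverses from a node to its root, costing O(height) = O(log n). Without path compression this bound is tight.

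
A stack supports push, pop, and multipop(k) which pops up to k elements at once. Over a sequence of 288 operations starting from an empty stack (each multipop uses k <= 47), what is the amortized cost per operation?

Each element is pushed exactly once and popped at most once (whether by pop or as part of a multipop). So the total number of individual pops over the whole sequence is at most the number of pushes, which is at most 288. Total work <= 2 * 288, hence O(1) amortized per operation.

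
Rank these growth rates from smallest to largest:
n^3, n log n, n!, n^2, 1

Ordered by growth rate: 1 < n log n < n^2 < n^3 < n!.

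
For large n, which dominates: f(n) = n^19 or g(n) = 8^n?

g(n) = 8^n grows faster: any exponential with base > 1 dominates every polynomial.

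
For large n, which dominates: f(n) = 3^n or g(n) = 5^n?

g(n) = 5^n grows faster: (5/3)^n -> infinity since 5/3 > 1.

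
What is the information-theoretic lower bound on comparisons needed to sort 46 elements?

There are 46! = 5502622159812088949850305428800254892961651752960000000000 possible orderings. Each comparison gives 1 bit. We need at least ceil(log_2(5502622159812088949850305428800254892961651752960000000000)) = 192 comparisons.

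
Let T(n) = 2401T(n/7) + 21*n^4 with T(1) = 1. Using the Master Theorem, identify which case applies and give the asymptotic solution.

a=2401, b=7, f(n)=21*n^4.
log_7(2401) = 4, so n^(log_b(a)) = n^4.
f(n) = Theta(n^4), so Case 2 applies.
T(n) = Theta(n^4 log n).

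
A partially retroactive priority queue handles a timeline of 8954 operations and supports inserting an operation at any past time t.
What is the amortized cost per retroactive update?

Partially retroactive priority queues (Demaine-Iacono-Langerman) allow updates at past times with queries only at the present. With a balanced BST over the m = 8954 timeline events tracking bridges, each retroactive insert or delete is O(log m) amortized.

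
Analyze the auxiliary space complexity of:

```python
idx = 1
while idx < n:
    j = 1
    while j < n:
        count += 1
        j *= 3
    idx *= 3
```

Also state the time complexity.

Space complexity: O(1).
Only a constant amount of auxiliary storage is used; nothing grows with n.
Time complexity: O(log^2 n).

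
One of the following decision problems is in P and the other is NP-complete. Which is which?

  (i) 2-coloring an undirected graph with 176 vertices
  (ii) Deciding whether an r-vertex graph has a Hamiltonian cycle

(i) is P: 2-coloring is bipartiteness testing via BFS, O(V+E).
(ii) is NP-complete: one of Karp's 21 NP-complete problems.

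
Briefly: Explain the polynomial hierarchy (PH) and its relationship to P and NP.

The polynomial hierarchy is a tower of complexity classes: Sigma_0^P = Pi_0^P = P, Sigma_1^P = NP, Pi_1^P = co-NP, and Sigma_{k+1}^P = NP^{Sigma_k^P}. PH is contained in PSPACE. If any level collapses (Sigma_k = Pi_k), the entire hierarchy collapses to that level.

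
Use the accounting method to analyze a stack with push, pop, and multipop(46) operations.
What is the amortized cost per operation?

Assign 2 credits per push (1 for the push, 1 saved for a future pop). Each pop or element popped by multipop(46) uses 1 saved credit. Total credits never go negative, so amortized cost is O(1).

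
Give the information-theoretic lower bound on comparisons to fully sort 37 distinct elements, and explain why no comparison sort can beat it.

A comparison sort is a binary decision tree whose leaves are the 37! = 13763753091226345046315979581580902400000000 possible output permutations. A binary tree with L leaves has height >= ceil(log_2(L)). So any comparison sort needs >= ceil(log_2(37!)) = 144 comparisons in the worst case.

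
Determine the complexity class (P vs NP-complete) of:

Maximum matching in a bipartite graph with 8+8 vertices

This problem is in P: Hopcroft-Karp runs in O(E sqrt(V)).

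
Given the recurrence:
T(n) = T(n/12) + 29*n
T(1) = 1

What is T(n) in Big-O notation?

Geometric series: 29*n*(1 + 1/12 + 1/12^2 + ...) = O(n). T(n) = O(n).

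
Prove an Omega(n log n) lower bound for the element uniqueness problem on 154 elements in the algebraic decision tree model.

In the algebraic decision tree model, element uniqueness on 154 elements is equivalent to determining which cell of an arrangement of C(154,2) = 11781 hyperplanes x_i = x_j contains the input point. Ben-Or's theorem shows this requires Omega(n log n).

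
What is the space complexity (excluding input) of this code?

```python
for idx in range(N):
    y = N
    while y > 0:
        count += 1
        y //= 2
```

Space complexity: O(1).
Only a constant amount of auxiliary storage is used; nothing grows with n.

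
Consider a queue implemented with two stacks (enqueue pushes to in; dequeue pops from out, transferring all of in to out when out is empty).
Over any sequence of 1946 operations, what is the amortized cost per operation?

Each element is pushed to in once, popped once, pushed to out once, and popped once: 4 unit operations over its lifetime. Over 1946 operations the total work is O(1946). Amortized O(1) per enqueue/dequeue.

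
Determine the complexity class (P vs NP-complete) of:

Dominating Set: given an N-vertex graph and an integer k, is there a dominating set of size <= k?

This problem is NP-complete: reduces from Set Cover (with k part of the input).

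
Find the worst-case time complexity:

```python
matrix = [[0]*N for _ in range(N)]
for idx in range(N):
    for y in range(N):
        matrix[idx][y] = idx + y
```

Time complexity: O(n^2).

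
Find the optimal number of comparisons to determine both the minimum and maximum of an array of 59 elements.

Naive approach: 116 comparisons (58 for max + 58 for min).
Optimal: Compare elements in pairs first (floor(n/2) = 29 comparisons), then find max among winners and min among losers (29 comparisons each).
Total: ceil(3n/2) - 2 = 87 comparisons. An adversary argument shows this is also a lower bound.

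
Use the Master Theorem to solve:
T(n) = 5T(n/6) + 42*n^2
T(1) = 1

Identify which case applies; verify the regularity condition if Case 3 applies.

a=5, b=6, f(n)=42*n^2.
log_6(5) = 0.8982 < 2.
f(n) = Omega(n^(0.8982+epsilon)) for some epsilon > 0, so Case 3 is the candidate.
Regularity: a*f(n/b) = 5*42*(n/6)^2 = (5/36)*42*n^2 <= c*f(n) with c = 5/36 < 1. Satisfied.
Case 3: T(n) = Theta(n^2).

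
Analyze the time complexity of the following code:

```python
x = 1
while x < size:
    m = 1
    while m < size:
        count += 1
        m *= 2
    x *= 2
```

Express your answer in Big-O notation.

Time complexity: O(log^2 n).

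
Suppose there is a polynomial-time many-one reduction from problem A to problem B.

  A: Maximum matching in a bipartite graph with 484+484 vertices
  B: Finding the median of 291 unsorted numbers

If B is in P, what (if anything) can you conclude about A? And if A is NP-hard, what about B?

A poly-time reduction A <=_p B means any A-instance can be transformed to a B-instance in poly time.
If B is in P: compose the reduction with B's poly-time algorithm to solve A in poly time, so A is in P.
If A is NP-hard: every NP problem reduces to A, which reduces to B; composing reductions, every NP problem reduces to B, so B is NP-hard.
(Here in fact A is P and B is P.)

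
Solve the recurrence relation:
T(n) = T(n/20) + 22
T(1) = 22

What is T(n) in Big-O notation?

Each step divides n by 20 and adds 22. After log_20(n) steps, T(n) = O(log n).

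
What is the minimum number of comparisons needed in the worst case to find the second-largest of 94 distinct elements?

Lower bound: finding the max needs 94-1 comparisons. By the adversary weight-doubling argument, the max must personally win >= ceil(log_2(94)) = 7 comparisons; the 2nd-largest is among those 7 losers, needing 7-1 more comparisons. Total >= 94-1 + 7-1 = 99. A balanced knockout tournament achieves this.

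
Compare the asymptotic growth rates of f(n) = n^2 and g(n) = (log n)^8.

f(n) = n^2 grows faster: any positive polynomial dominates any polylog.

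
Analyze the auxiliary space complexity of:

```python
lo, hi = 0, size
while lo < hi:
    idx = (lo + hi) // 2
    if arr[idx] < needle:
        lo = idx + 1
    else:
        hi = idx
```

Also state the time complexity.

Space complexity: O(1).
Only a constant amount of auxiliary storage is used; nothing grows with n.
Time complexity: O(log n).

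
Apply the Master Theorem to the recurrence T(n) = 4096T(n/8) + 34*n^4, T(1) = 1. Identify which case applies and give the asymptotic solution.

a=4096, b=8, f(n)=34*n^4.
log_8(4096) = 4, so n^(log_b(a)) = n^4.
f(n) = Theta(n^4), so Case 2 applies.
T(n) = Theta(n^4 log n).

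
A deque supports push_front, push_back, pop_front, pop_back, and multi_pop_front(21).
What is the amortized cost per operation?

Assign 2 credits to each push operation. A pop uses 1 saved credit. multi_pop_front(21) uses up to 21 saved credits from previous pushes. Credits never go negative. Amortized cost is O(1).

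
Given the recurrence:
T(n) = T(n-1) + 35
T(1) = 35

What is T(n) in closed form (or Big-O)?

Unrolling: T(n) = T(n-1) + 35 = T(n-2) + 2*35 = ... = T(1) + (n-1)*35 = 35 + (n-1)*35 = 35n.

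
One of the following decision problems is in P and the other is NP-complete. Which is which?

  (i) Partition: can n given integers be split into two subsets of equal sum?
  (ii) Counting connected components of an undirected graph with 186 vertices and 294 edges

(i) is NP-complete: Subset Sum reduces to it (one of Karp's 21 NP-complete problems).
(ii) is P: BFS/DFS visits each vertex and edge once: O(V+E).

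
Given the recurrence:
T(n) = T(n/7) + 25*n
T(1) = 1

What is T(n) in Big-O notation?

Geometric series: 25*n*(1 + 1/7 + 1/7^2 + ...) = O(n). T(n) = O(n).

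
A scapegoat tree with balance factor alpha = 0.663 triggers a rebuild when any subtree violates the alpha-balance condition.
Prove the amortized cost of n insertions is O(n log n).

Define potential Phi = c * sum of |size(left(v)) - size(right(v))| over all nodes. An insertion at depth d costs O(d) = O(log n) and increases Phi by O(log n). When a rebuild of subtree of size s occurs, it costs O(s) but reduces Phi by Omega(s). With alpha = 0.663, between rebuilds Omega(s) insertions must occur. Amortized cost per insertion: O(log n).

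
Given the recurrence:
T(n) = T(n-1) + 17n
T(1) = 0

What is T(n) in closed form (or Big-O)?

Unrolling: T(n) = 0 + 17*(2 + 3 + ... + n) = 0 + 17*(n(n+1)/2 - 1) = O(n^2).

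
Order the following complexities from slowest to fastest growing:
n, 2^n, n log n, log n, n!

Ordered by growth rate: log n < n < n log n < 2^n < n!.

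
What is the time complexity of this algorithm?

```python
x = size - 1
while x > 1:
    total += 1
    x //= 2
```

Time complexity: O(log n).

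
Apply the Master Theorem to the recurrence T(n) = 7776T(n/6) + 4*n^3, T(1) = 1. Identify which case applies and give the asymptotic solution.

a=7776, b=6, f(n)=4*n^3.
log_6(7776) = 5 > 3.
Since f(n) = O(n^3) is polynomially smaller than n^5, Case 1 applies.
T(n) = Theta(n^5).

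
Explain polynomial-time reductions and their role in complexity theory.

A poly-time reduction from A to B transforms any instance of A into an instance of B in polynomial time. If A reduces to B and B is in P, then A is in P. If A is NP-hard and A reduces to B, then B is NP-hard. Reductions transfer hardness upward and tractability downward.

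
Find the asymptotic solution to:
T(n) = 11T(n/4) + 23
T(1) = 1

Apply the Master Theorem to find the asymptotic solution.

a=11, b=4, f(n)=23. log_4(11) = 1.73. Case 1 of Master Theorem: T(n) = O(n^1.73).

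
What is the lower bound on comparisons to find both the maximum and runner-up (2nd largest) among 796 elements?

Lower bound: finding the max needs 796-1 comparisons. By an adversary weight-doubling argument, the maximum element must personally win at least ceil(log_2(796)) = 10 comparisons in any correct algorithm. The 2nd largest is among those 10 direct losers, and distinguishing it requires 10-1 more comparisons. Total >= 796-1 + 10-1 = 804. A balanced tournament achieves this bound exactly.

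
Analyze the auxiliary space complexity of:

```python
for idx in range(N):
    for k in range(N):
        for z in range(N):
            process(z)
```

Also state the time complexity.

Space complexity: O(1).
Only a constant amount of auxiliary storage is used; nothing grows with n.
Time complexity: O(n^3).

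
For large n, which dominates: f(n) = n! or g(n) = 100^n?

f(n) = n! grows faster: n!/100^n -> infinity by Stirling.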